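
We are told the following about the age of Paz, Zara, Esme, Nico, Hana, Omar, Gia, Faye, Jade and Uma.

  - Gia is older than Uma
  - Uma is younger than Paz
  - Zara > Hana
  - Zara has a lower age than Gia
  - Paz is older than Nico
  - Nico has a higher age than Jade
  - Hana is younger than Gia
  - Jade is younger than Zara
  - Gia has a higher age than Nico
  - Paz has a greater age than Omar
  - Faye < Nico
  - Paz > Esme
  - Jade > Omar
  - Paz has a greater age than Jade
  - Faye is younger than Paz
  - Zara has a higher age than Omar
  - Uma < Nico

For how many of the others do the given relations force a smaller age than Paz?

Directly below Paz: Omar, Jade, Uma, Faye, Esme, Nico.
Nothing else is reachable below Paz; 6 in all.

6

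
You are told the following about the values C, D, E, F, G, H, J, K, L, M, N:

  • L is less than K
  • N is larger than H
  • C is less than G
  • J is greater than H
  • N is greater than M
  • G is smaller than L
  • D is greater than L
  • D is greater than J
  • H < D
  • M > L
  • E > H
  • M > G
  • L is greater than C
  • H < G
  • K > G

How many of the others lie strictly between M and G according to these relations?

1

Chaining upward from G reaches: L, D, K, N.
Chaining downward from M reaches: C, H, L.
Strictly between G and M are those in both lists: L — 1 element.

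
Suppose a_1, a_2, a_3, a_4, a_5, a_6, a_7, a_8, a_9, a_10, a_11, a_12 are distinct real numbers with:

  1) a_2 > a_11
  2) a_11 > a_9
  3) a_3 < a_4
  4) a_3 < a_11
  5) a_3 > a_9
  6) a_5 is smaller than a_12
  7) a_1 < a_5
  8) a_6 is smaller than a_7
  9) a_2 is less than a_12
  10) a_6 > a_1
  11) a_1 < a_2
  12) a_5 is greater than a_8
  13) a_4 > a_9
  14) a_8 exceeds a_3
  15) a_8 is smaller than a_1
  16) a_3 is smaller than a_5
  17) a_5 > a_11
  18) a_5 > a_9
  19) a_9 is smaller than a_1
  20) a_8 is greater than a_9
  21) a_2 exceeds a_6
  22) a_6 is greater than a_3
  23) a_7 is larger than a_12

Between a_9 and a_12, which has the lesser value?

a_9

Chaining the given relations: a_9 < a_3 < a_8 < a_1 < a_2 < a_12.
So a_9 < a_12; a_9 is the smaller of the two.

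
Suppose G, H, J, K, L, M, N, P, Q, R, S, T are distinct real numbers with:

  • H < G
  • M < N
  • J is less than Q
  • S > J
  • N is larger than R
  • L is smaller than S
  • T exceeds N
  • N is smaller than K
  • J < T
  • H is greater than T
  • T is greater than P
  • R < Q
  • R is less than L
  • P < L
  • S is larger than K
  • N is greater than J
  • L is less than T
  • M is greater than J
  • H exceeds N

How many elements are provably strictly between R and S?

3

The relations place R below S. An element lies strictly between them when it is forced above R and also forced below S.
Above R: {L, Q, N, K, T, H, G}. Below S: {P, L, J, M, N, K}.
Intersection: {L, N, K} — 3.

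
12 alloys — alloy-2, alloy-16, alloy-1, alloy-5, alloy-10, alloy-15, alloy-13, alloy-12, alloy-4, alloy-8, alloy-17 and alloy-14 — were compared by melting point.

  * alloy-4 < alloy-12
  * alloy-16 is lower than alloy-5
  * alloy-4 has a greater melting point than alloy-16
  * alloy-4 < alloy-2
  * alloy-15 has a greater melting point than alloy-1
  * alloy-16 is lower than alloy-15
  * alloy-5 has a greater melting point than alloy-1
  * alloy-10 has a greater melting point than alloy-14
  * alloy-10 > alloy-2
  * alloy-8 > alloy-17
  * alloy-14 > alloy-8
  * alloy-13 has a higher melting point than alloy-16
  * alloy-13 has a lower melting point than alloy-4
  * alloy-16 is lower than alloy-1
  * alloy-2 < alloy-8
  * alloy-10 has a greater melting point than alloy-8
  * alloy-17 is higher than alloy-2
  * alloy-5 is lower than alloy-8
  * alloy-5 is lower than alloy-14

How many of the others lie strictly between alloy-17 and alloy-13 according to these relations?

2

Chaining upward from alloy-13 reaches: alloy-4, alloy-12, alloy-2, alloy-8, alloy-14, alloy-10.
Chaining downward from alloy-17 reaches: alloy-16, alloy-4, alloy-2.
Strictly between alloy-13 and alloy-17 are those in both lists: alloy-4, alloy-2 — 2 elements.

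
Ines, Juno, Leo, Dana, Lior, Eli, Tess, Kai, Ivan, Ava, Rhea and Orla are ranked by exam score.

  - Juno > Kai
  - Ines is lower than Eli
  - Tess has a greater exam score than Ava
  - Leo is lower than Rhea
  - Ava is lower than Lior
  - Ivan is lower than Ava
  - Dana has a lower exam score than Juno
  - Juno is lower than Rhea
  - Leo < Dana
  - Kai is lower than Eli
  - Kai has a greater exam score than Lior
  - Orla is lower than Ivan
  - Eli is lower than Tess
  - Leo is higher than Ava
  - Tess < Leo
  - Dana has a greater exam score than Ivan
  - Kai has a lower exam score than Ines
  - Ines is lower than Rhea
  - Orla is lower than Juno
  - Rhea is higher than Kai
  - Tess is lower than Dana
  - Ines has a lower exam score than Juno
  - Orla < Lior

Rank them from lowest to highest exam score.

Each adjacent pair is fixed by a given relation: Orla < Ivan; Ivan < Ava; Ava < Lior; Lior < Kai; Kai < Ines; Ines < Eli; Eli < Tess; Tess < Leo; Leo < Dana; Dana < Juno; Juno < Rhea. Chaining them end to end gives the full order.

Orla < Ivan < Ava < Lior < Kai < Ines < Eli < Tess < Leo < Dana < Juno < Rhea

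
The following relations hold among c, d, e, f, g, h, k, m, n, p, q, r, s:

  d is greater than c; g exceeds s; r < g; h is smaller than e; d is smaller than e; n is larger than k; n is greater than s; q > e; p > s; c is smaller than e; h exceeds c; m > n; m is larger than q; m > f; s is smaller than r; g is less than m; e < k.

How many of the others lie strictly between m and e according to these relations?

3

Chaining upward from e reaches: k, n, q.
Chaining downward from m reaches: c, d, h, k, s, r, f, g, n, q.
Strictly between e and m are those in both lists: k, n, q — 3 elements.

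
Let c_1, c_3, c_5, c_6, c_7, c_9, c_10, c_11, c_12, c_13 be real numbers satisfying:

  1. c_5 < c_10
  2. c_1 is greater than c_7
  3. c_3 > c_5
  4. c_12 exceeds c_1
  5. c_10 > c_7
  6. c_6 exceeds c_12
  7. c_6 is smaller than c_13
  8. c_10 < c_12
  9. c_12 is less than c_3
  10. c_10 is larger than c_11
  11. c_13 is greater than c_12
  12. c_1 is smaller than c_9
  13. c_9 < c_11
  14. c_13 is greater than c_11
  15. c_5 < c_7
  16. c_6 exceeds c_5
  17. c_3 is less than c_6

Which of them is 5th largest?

c_10

Chaining the given pairs: c_5 < c_7 < c_1 < c_9 < c_11 < c_10 < c_12 < c_3 < c_6 < c_13.
The 5th largest is c_10.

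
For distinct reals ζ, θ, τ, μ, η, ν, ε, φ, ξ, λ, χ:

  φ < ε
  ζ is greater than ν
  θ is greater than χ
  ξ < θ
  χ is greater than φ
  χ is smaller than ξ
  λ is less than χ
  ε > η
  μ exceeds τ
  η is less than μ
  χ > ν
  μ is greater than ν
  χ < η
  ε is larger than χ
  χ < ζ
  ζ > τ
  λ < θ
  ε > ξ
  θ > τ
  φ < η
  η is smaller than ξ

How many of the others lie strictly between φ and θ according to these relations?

3

The relations place φ below θ. An element lies strictly between them when it is forced above φ and also forced below θ.
Above φ: {χ, η, μ, ξ, ε, ζ}. Below θ: {λ, ν, τ, χ, η, ξ}.
Intersection: {χ, η, ξ} — 3.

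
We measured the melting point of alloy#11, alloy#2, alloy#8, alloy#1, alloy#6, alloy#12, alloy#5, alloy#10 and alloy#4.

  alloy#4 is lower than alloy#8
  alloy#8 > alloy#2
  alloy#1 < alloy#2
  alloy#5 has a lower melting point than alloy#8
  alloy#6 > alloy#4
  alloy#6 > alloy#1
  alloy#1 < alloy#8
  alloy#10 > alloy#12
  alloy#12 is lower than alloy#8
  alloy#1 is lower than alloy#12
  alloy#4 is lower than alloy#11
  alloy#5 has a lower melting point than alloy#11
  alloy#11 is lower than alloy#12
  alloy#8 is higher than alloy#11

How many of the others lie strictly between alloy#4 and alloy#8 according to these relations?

2

The relations place alloy#4 below alloy#8. An element lies strictly between them when it is forced above alloy#4 and also forced below alloy#8.
Above alloy#4: {alloy#11, alloy#12, alloy#6, alloy#10}. Below alloy#8: {alloy#1, alloy#5, alloy#11, alloy#12, alloy#2}.
Intersection: {alloy#11, alloy#12} — 2.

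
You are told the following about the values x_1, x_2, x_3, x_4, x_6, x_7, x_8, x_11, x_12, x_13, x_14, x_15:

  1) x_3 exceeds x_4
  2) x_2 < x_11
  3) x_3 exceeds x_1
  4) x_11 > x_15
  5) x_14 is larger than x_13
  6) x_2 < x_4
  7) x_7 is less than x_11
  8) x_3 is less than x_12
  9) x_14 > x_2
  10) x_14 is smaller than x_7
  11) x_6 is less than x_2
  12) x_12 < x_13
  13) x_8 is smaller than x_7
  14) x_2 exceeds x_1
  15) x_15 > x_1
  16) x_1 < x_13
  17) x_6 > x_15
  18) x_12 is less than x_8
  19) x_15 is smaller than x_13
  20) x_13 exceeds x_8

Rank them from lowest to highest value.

x_1 < x_15 < x_6 < x_2 < x_4 < x_3 < x_12 < x_8 < x_13 < x_14 < x_7 < x_11

Nothing is placed below x_1, so it is least; from there x_1 < x_15; x_15 < x_6; x_6 < x_2; x_2 < x_4; x_4 < x_3; x_3 < x_12; x_12 < x_8; x_8 < x_13; x_13 < x_14; x_14 < x_7; x_7 < x_11, each given directly.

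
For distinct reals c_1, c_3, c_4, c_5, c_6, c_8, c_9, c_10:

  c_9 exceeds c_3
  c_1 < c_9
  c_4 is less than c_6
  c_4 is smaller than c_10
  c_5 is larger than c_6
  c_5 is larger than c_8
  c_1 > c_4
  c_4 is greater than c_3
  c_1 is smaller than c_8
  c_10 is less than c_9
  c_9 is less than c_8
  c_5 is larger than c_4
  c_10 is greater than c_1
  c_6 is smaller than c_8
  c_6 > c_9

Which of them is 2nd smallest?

c_4

The consecutive relations fix a unique order: c_3 < c_4 < c_1 < c_10 < c_9 < c_6 < c_8 < c_5.
Counting 2 from the smallest end gives c_4.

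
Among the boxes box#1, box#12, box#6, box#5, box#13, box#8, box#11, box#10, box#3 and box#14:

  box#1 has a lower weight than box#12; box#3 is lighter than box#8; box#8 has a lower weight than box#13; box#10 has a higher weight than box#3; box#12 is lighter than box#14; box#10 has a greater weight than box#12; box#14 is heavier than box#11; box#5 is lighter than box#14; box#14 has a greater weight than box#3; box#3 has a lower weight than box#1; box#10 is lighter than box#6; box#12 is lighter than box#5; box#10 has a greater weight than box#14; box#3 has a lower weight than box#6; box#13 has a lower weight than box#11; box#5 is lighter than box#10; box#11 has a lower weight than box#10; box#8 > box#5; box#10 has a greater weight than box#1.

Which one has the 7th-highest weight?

The consecutive relations fix a unique order: box#3 < box#1 < box#12 < box#5 < box#8 < box#13 < box#11 < box#14 < box#10 < box#6.
The 7th largest is box#5.

box#5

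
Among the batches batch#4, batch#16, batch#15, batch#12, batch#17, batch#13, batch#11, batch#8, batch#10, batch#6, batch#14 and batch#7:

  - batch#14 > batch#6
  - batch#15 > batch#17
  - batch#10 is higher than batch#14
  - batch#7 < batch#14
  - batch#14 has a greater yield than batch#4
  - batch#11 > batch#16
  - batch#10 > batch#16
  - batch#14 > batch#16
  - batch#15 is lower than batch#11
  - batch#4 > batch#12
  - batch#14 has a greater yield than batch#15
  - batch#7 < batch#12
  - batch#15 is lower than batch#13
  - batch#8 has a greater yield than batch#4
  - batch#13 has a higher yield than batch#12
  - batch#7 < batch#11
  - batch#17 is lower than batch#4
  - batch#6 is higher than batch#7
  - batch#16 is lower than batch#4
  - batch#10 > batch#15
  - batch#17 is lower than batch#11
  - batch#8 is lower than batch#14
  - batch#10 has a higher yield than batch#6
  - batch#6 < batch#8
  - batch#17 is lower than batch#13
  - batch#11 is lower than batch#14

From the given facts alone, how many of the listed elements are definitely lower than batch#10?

10

Directly below batch#10: batch#16, batch#15, batch#6, batch#14.
One step further: batch#17, batch#7, batch#11, batch#4, batch#8 (9 so far).
One step further: batch#12 (10 so far).
Nothing else is reachable below batch#10; 10 in all.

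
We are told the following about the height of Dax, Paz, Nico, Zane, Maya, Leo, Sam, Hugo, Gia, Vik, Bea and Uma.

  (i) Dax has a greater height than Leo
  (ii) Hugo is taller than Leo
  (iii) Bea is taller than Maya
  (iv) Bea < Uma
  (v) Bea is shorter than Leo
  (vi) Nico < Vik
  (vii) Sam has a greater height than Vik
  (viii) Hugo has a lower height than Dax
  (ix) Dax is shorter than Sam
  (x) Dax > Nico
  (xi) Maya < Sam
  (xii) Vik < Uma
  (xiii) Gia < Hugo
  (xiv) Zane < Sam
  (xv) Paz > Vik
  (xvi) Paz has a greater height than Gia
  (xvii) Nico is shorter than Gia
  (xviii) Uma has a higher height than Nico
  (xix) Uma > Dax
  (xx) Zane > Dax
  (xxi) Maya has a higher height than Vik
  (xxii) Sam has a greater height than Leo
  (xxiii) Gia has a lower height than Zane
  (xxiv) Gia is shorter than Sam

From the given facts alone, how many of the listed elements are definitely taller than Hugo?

4

Directly above Hugo: Dax.
One step further: Uma, Zane, Sam (4 so far).
Nothing else is reachable above Hugo; 4 in all.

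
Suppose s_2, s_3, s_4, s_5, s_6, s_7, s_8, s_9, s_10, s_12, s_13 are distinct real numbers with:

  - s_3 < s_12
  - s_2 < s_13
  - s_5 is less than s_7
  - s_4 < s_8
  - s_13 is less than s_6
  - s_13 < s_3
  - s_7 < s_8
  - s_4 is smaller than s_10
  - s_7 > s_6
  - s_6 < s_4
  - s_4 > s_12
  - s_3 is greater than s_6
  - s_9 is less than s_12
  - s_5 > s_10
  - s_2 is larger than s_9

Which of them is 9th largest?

Piecing the relations together gives one ordering: s_9 < s_2 < s_13 < s_6 < s_3 < s_12 < s_4 < s_10 < s_5 < s_7 < s_8.
Counting 9 from the largest end gives s_13.

s_13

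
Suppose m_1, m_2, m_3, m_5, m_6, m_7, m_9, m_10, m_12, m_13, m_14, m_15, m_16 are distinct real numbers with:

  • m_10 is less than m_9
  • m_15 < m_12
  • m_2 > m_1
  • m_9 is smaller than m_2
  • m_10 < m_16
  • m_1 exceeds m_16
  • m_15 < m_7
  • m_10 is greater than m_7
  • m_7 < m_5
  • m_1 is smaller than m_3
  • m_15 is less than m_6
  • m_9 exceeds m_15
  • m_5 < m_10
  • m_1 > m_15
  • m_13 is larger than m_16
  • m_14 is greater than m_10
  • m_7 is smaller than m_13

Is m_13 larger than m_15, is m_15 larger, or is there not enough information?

m_13

The relevant relations are m_15 < m_7; m_7 < m_10; m_10 < m_16; m_16 < m_13.
Chaining these gives m_15 < m_7 < m_10 < m_16 < m_13.
So m_13 is larger.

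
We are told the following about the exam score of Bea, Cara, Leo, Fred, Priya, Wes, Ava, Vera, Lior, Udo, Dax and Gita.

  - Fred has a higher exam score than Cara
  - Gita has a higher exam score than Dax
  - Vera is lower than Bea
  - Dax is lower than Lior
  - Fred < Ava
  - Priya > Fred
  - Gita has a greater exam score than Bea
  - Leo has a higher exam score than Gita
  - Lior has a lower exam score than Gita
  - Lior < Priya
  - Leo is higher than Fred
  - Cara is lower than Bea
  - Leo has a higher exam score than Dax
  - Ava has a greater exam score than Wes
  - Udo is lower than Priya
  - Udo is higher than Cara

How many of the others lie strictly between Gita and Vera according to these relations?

1

Chaining upward from Vera reaches: Bea, Leo.
Chaining downward from Gita reaches: Dax, Lior, Cara, Bea.
Strictly between Vera and Gita are those in both lists: Bea — 1 element.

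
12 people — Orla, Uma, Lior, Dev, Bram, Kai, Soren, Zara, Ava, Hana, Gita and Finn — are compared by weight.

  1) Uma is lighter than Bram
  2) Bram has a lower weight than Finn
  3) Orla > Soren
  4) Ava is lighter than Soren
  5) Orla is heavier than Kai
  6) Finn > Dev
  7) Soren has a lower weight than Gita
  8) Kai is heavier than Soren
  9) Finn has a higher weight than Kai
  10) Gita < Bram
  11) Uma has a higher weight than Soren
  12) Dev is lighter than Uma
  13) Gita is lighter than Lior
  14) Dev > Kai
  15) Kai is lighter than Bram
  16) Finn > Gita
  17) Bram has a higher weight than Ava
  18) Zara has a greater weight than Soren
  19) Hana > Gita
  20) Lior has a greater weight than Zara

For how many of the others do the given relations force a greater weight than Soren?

10

Directly above Soren: Kai, Zara, Gita, Orla, Uma.
One step further: Dev, Bram, Hana, Lior, Finn (10 so far).
Nothing else is reachable above Soren; 10 in all.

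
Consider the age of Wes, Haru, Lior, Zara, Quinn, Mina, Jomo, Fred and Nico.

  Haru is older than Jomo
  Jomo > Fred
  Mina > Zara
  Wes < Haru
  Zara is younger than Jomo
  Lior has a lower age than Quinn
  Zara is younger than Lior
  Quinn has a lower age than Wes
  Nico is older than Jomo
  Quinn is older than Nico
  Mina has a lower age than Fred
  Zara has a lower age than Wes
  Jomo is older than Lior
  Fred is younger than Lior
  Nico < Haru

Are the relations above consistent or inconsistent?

consistent

Every relation is compatible with Zara < Mina < Fred < Lior < Jomo < Nico < Quinn < Wes < Haru; the set is consistent.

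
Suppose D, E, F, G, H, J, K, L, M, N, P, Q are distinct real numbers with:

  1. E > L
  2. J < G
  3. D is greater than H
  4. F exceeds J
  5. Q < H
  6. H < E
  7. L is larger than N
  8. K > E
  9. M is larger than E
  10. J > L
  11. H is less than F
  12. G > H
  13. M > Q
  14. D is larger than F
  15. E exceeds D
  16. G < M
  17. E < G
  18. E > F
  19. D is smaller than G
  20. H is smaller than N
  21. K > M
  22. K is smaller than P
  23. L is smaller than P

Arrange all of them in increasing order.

Nothing is placed below Q, so it is least; from there Q < H; H < N; N < L; L < J; J < F; F < D; D < E; E < G; G < M; M < K; K < P, each given directly.

Q < H < N < L < J < F < D < E < G < M < K < P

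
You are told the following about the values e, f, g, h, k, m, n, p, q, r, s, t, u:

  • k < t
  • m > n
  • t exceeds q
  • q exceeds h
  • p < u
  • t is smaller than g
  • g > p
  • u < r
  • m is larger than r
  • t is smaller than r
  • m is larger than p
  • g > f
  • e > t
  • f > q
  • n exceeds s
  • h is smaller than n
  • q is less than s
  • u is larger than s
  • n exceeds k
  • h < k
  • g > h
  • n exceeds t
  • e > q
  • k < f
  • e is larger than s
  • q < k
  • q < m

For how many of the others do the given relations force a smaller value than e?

From e the given relations immediately reach q, t, s.
From those, h, k — 5 in total.
No other element is forced below e by the given relations, so the count is 5.

5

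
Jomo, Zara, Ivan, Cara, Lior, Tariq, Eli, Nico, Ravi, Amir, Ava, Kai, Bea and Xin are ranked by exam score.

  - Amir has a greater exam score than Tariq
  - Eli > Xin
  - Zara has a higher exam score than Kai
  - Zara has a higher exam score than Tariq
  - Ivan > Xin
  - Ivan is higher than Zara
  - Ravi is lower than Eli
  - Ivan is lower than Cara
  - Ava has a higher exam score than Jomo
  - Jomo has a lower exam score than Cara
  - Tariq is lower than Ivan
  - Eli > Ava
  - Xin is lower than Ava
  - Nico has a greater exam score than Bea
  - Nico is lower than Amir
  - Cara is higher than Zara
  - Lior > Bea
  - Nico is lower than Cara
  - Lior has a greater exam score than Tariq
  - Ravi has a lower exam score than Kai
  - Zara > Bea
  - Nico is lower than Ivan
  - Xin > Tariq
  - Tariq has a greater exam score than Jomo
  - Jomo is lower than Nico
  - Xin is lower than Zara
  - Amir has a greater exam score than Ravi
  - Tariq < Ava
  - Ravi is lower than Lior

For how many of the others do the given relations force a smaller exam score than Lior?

4

The elements the relations force below Lior are Bea, Jomo, Ravi, Tariq — no chain reaches any other.
That is 4.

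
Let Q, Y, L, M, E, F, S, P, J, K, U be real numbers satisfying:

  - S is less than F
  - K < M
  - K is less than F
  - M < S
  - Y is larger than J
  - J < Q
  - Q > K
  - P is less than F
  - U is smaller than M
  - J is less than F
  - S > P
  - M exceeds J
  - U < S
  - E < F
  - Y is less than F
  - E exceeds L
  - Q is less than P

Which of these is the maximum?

J is not greatest since J < Y; U is not greatest since U < M; K is not greatest since K < Q; L is not greatest since L < E; Q is not greatest since Q < P; E is not greatest since E < F; M is not greatest since M < S; Y is not greatest since Y < F; P is not greatest since P < F; S is not greatest since S < F.
Only F has nothing above it, so F is the maximum.

F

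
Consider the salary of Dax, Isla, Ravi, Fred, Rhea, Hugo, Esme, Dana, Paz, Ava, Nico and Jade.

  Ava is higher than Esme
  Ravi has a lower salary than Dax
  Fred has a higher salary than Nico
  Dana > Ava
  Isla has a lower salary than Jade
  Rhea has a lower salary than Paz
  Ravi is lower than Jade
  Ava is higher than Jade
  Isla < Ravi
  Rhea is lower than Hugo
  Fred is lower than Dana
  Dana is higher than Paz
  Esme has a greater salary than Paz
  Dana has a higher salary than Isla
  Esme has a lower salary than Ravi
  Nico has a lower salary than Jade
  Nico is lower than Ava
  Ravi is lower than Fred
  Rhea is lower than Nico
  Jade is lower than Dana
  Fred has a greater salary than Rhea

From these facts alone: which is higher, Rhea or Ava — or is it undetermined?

The relevant relations are Rhea < Paz; Paz < Esme; Esme < Ravi; Ravi < Jade; Jade < Ava.
Together: Rhea < Paz < Esme < Ravi < Jade < Ava.
So Ava is higher.

Ava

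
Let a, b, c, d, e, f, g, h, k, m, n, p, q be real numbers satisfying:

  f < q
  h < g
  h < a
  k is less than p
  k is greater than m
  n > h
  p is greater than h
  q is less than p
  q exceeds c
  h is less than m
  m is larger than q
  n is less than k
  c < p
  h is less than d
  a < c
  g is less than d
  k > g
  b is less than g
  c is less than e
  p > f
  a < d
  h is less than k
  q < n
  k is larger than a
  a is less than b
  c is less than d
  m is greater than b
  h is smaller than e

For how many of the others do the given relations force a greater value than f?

Directly above f: q, p.
One step further: m, n (4 so far).
One step further: k (5 so far).
Nothing else is reachable above f; 5 in all.

5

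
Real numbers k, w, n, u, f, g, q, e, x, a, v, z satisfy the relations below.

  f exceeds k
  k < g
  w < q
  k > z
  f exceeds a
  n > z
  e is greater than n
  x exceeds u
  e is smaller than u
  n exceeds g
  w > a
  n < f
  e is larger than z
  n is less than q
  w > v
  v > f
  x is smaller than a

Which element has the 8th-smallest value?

Chaining the given pairs: z < k < g < n < e < u < x < a < f < v < w < q.
The 8th smallest is a.

a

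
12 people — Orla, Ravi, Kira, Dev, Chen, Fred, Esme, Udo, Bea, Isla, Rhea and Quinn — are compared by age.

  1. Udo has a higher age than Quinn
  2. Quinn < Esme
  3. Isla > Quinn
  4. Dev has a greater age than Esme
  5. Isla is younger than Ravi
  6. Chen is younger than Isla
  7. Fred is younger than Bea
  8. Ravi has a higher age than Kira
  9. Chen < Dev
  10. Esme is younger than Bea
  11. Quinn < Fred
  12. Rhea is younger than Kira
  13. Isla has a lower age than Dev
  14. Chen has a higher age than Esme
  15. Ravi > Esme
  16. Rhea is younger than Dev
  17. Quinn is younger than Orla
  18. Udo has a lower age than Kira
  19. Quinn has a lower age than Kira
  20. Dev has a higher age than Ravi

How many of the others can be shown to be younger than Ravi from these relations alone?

7

From Ravi the given relations immediately reach Esme, Isla, Kira.
From those, Quinn, Udo, Rhea, Chen — 7 in total.
Nothing else is reachable below Ravi; 7 in all.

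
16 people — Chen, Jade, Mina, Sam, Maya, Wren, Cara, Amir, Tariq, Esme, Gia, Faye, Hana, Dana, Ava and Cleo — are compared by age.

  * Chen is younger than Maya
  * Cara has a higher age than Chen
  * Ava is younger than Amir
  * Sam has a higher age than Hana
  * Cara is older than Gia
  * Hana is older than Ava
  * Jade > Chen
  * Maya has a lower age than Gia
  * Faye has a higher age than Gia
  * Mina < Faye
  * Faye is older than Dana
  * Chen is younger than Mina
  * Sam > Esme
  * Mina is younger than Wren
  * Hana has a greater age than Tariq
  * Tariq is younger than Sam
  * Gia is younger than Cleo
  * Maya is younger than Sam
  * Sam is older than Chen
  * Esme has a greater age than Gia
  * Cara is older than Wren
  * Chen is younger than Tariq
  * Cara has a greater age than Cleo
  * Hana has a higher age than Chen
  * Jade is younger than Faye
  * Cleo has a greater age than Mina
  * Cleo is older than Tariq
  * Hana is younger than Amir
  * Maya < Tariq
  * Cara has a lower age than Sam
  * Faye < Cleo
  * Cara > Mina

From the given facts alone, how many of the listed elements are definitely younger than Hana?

The elements the relations force below Hana are Chen, Maya, Ava, Tariq — no chain reaches any other.
That is 4.

4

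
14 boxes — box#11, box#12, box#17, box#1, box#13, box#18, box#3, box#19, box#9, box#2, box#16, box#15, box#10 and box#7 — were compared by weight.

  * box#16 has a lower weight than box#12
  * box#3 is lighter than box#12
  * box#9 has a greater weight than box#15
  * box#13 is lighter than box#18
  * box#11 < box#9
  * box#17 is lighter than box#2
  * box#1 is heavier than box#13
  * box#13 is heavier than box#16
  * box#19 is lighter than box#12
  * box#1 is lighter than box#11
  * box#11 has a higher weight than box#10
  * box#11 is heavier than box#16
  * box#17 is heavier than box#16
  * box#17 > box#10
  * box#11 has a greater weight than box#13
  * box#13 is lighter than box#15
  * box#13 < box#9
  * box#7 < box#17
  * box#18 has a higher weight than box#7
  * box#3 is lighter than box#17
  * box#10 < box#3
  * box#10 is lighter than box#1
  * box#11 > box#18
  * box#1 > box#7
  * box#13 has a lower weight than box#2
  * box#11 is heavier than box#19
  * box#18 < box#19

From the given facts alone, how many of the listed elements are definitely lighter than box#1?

Directly below box#1: box#13, box#10, box#7.
One step further: box#16 (4 so far).
Nothing else is reachable below box#1; 4 in all.

4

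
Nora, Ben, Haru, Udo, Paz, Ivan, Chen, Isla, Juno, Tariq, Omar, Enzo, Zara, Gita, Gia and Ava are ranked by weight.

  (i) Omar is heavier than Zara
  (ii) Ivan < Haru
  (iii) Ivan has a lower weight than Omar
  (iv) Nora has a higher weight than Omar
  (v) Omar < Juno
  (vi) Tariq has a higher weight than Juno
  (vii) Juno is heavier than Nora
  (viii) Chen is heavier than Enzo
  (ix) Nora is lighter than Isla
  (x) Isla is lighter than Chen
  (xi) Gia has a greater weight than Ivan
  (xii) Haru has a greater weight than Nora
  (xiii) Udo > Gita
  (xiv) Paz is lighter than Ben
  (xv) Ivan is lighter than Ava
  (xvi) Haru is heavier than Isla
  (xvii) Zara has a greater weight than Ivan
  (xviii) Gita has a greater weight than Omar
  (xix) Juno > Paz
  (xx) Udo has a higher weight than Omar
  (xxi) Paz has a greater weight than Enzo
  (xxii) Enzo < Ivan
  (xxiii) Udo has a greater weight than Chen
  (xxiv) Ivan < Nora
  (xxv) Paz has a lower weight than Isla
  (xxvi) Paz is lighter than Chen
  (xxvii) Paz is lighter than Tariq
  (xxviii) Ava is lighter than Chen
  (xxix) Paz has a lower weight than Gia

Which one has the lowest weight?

Chaining upward from Enzo: directly above it, Ivan, Paz, Chen; then Zara, Omar, Nora, Isla, Juno, Ava, Ben, Gia, Udo, Tariq, Haru; then Gita.
That covers every other element, and nothing is given below Enzo, so Enzo is the lowest weight.

Enzo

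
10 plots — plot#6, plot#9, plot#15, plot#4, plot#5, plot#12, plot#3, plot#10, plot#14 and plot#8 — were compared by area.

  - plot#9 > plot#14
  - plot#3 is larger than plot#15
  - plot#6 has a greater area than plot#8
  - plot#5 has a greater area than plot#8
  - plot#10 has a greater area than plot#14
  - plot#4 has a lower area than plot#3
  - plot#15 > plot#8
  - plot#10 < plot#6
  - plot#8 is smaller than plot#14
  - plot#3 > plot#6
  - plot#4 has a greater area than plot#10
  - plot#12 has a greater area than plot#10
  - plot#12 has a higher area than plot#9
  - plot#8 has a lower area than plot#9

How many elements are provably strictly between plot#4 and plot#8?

2

The relations place plot#8 below plot#4. An element lies strictly between them when it is forced above plot#8 and also forced below plot#4.
Above plot#8: {plot#14, plot#9, plot#10, plot#12, plot#5, plot#6, plot#15, plot#3}. Below plot#4: {plot#14, plot#10}.
Intersection: {plot#14, plot#10} — 2.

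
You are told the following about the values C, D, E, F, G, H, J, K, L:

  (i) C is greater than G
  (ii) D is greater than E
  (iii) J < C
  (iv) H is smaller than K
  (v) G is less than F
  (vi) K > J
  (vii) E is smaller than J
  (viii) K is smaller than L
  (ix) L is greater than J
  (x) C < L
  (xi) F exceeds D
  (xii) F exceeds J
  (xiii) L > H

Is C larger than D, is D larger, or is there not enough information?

Following every chain through D: above D we get F; below D we get E.
C is not reached, and no chain runs the other way from C to D.
So the given relations leave the order of D and C undetermined.

undetermined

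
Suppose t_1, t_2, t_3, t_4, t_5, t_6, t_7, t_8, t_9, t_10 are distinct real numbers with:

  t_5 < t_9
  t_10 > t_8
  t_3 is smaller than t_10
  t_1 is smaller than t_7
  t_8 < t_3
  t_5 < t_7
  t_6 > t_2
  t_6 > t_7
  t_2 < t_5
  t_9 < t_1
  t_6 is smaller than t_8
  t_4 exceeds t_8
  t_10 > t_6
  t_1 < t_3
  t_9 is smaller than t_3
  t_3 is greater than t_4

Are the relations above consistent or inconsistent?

consistent

The single ordering t_2 < t_5 < t_9 < t_1 < t_7 < t_6 < t_8 < t_4 < t_3 < t_10 satisfies every listed relation, so no contradiction arises.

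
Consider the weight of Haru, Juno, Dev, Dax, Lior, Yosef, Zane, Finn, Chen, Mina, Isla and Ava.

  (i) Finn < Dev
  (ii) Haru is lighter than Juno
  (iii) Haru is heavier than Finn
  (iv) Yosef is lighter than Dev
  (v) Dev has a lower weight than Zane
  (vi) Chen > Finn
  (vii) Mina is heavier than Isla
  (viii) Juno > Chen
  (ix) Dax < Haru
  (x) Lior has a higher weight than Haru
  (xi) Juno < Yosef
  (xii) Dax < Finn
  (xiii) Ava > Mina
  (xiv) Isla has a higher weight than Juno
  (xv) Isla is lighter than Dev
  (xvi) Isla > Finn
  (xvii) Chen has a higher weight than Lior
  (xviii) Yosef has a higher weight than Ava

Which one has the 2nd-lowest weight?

Chaining the given pairs: Dax < Finn < Haru < Lior < Chen < Juno < Isla < Mina < Ava < Yosef < Dev < Zane.
Counting 2 from the smallest end gives Finn.

Finn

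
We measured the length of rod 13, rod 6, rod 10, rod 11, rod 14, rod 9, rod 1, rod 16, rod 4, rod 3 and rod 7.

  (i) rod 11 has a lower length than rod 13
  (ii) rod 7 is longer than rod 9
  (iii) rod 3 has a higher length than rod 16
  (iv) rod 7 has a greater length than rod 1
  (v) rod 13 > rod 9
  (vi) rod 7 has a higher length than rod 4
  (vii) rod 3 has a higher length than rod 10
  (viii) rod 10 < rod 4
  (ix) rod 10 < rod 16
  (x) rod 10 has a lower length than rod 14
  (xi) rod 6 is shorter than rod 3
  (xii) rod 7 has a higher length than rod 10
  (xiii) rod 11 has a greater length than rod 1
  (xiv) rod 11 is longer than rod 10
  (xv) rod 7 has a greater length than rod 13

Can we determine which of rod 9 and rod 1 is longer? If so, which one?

undetermined

Following every chain through rod 1: above rod 1 we get rod 11, rod 13, rod 7.
rod 9 is not reached, and no chain runs the other way from rod 9 to rod 1.
So the given relations leave the order of rod 1 and rod 9 undetermined.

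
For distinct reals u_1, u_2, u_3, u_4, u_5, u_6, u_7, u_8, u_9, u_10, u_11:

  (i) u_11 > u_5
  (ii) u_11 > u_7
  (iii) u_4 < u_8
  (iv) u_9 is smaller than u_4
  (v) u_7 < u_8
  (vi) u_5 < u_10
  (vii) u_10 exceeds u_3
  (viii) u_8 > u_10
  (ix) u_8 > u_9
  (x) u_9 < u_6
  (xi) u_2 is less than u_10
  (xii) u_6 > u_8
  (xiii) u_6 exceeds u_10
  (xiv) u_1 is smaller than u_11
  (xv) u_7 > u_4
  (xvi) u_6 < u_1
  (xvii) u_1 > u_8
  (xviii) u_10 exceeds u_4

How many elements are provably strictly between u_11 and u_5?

4

The relations place u_5 below u_11. An element lies strictly between them when it is forced above u_5 and also forced below u_11.
Above u_5: {u_10, u_8, u_6, u_1}. Below u_11: {u_9, u_2, u_4, u_3, u_10, u_7, u_8, u_6, u_1}.
Intersection: {u_10, u_8, u_6, u_1} — 4.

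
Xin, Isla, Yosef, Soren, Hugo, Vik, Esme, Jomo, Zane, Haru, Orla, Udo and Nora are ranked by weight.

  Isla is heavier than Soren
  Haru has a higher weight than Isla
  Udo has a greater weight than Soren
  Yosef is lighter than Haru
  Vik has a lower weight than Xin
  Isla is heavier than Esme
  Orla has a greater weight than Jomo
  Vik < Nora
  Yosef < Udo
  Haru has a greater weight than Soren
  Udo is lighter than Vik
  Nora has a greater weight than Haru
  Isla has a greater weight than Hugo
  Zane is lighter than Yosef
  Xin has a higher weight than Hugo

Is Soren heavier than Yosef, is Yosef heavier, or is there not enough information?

Following every chain through Yosef: above Yosef we get Udo, Vik, Xin, Haru, Nora; below Yosef we get Zane.
Soren is not reached, and no chain runs the other way from Soren to Yosef.
So the given relations leave the order of Yosef and Soren undetermined.

undetermined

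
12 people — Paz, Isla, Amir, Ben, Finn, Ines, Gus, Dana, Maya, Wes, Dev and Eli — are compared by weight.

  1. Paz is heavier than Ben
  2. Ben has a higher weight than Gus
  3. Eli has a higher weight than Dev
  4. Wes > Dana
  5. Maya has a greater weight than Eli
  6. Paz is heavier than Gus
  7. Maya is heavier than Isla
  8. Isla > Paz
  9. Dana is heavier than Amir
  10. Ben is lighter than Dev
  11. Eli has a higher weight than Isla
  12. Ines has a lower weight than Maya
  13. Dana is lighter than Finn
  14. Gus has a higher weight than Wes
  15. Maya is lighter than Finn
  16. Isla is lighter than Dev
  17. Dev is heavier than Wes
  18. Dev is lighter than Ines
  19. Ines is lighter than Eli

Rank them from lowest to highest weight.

Amir < Dana < Wes < Gus < Ben < Paz < Isla < Dev < Ines < Eli < Maya < Finn

The consecutive links are each given: Amir < Dana; Dana < Wes; Wes < Gus; Gus < Ben; Ben < Paz; Paz < Isla; Isla < Dev; Dev < Ines; Ines < Eli; Eli < Maya; Maya < Finn.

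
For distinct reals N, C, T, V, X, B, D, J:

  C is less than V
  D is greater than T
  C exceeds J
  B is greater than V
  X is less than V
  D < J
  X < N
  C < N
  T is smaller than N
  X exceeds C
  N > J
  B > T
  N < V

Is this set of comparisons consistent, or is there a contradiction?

Every relation is compatible with T < D < J < C < X < N < V < B; the set is consistent.

consistent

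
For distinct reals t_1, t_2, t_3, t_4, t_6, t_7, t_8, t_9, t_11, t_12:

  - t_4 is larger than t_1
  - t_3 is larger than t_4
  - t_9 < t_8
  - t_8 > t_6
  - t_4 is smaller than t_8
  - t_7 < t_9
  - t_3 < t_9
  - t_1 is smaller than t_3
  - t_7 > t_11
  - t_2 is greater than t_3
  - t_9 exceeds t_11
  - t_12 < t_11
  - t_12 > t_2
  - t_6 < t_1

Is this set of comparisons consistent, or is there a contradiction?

The single ordering t_6 < t_1 < t_4 < t_3 < t_2 < t_12 < t_11 < t_7 < t_9 < t_8 satisfies every listed relation, so no contradiction arises.

consistent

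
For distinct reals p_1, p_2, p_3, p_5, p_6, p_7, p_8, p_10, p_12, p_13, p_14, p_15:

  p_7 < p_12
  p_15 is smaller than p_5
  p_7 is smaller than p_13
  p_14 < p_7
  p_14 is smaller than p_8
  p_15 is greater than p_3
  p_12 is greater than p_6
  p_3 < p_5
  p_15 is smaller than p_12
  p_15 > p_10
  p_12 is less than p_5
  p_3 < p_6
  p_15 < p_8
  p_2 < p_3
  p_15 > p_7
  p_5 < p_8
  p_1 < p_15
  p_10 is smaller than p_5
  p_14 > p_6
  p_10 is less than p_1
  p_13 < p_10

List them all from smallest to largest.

Each adjacent pair is fixed by a given relation: p_2 < p_3; p_3 < p_6; p_6 < p_14; p_14 < p_7; p_7 < p_13; p_13 < p_10; p_10 < p_1; p_1 < p_15; p_15 < p_12; p_12 < p_5; p_5 < p_8. Chaining them end to end gives the full order.

p_2 < p_3 < p_6 < p_14 < p_7 < p_13 < p_10 < p_1 < p_15 < p_12 < p_5 < p_8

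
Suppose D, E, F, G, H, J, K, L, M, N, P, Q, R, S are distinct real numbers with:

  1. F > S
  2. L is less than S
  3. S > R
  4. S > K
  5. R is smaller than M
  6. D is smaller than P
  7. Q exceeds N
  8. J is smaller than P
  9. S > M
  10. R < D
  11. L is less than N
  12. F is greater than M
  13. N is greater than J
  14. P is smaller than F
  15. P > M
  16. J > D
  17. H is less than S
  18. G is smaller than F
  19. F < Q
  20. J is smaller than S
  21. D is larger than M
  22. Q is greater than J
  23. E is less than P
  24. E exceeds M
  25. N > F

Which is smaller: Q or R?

R < M and M < D give R < D.
Then D < J extends the chain to J.
Then J < P extends the chain to P.
With P < F: R < M < D < J < P < F.
Then F < N extends the chain to N.
Then N < Q extends the chain to Q.
So R < Q; R is the smaller of the two.

R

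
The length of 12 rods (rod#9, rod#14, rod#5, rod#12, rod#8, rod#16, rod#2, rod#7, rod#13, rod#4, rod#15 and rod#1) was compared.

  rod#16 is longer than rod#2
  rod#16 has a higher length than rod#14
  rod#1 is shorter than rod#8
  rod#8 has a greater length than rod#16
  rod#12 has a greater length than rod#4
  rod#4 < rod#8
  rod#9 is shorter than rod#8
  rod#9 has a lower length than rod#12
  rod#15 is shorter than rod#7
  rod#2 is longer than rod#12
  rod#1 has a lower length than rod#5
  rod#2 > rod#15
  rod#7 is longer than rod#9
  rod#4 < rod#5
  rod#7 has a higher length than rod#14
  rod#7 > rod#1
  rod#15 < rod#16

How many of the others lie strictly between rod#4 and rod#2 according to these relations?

1

The relations place rod#4 below rod#2. An element lies strictly between them when it is forced above rod#4 and also forced below rod#2.
Above rod#4: {rod#12, rod#16, rod#5, rod#8}. Below rod#2: {rod#9, rod#15, rod#12}.
Intersection: {rod#12} — 1.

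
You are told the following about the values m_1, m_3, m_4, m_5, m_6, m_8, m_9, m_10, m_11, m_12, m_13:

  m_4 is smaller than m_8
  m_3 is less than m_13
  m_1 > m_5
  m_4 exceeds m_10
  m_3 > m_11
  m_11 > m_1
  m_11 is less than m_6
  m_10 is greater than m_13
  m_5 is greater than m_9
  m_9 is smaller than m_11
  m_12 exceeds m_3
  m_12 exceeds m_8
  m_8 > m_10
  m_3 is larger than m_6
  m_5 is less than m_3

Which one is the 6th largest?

Piecing the relations together gives one ordering: m_9 < m_5 < m_1 < m_11 < m_6 < m_3 < m_13 < m_10 < m_4 < m_8 < m_12.
The 6th largest is m_3.

m_3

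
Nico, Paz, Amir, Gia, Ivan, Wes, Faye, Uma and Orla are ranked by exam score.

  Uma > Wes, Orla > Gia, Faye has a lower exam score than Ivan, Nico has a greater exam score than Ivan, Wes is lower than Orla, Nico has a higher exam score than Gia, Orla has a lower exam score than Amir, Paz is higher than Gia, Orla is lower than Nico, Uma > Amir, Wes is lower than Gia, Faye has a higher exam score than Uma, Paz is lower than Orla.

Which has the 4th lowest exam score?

Orla

Chaining the given pairs: Wes < Gia < Paz < Orla < Amir < Uma < Faye < Ivan < Nico.
Counting 4 from the smallest end gives Orla.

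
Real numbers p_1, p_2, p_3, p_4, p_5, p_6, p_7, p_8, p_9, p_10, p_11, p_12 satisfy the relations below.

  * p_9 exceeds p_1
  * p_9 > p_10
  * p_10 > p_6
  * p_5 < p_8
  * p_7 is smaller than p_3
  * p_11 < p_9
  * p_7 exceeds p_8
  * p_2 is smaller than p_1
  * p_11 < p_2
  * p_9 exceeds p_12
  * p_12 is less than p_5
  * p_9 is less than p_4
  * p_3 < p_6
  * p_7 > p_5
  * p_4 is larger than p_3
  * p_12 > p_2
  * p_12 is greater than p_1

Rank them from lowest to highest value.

p_11 < p_2 < p_1 < p_12 < p_5 < p_8 < p_7 < p_3 < p_6 < p_10 < p_9 < p_4

Each adjacent pair is fixed by a given relation: p_11 < p_2; p_2 < p_1; p_1 < p_12; p_12 < p_5; p_5 < p_8; p_8 < p_7; p_7 < p_3; p_3 < p_6; p_6 < p_10; p_10 < p_9; p_9 < p_4. Chaining them end to end gives the full order.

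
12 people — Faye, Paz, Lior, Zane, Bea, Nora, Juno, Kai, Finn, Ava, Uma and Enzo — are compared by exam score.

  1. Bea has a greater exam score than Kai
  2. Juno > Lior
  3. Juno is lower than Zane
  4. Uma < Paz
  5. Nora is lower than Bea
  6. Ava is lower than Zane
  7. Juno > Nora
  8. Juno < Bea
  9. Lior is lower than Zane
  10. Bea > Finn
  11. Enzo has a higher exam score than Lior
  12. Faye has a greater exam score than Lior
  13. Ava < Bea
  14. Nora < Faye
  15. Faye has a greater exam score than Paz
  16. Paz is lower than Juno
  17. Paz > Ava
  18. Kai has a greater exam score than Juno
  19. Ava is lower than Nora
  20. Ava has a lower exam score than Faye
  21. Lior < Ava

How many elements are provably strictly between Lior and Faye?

Chaining upward from Lior reaches: Ava, Paz, Enzo, Nora, Juno, Zane, Kai, Bea.
Chaining downward from Faye reaches: Uma, Ava, Paz, Nora.
Strictly between Lior and Faye are those in both lists: Ava, Paz, Nora — 3 elements.

3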